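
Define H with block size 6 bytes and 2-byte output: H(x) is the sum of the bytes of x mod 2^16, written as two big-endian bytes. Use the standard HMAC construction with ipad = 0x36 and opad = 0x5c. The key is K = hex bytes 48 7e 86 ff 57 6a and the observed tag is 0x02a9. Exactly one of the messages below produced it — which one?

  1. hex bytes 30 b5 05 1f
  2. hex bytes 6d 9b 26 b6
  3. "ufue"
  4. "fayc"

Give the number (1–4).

3

Key hex bytes 48 7e 86 ff 57 6a is exactly B = 6 bytes: K' = 48 7e 86 ff 57 6a.
K' ⊕ ipad = 7e 48 b0 c9 61 5c; K' ⊕ opad = 14 22 da a3 0b 36.
m1: inner = H(7e 48 b0 c9 61 5c 30 b5 05 1f) = 04 05; tag = H(14 22 da a3 0b 36 04 05) = 01fd
m2: inner = H(7e 48 b0 c9 61 5c 6d 9b 26 b6) = 04 e0; tag = H(14 22 da a3 0b 36 04 e0) = 02d8
m3: inner = H(7e 48 b0 c9 61 5c 75 66 75 65) = 04 b1; tag = H(14 22 da a3 0b 36 04 b1) = 02a9 ← matches
m4: inner = H(7e 48 b0 c9 61 5c 66 61 79 63) = 04 9f; tag = H(14 22 da a3 0b 36 04 9f) = 0297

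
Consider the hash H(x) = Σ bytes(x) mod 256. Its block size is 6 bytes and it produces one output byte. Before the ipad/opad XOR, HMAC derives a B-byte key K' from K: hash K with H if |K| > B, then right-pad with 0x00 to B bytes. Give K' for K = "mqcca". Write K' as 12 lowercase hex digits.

Key "mqcca" = 6d 71 63 63 61 is 5 bytes ≤ B = 6; zero-pad to 6 bytes: K' = 6d 71 63 63 61 00.

6d7163636100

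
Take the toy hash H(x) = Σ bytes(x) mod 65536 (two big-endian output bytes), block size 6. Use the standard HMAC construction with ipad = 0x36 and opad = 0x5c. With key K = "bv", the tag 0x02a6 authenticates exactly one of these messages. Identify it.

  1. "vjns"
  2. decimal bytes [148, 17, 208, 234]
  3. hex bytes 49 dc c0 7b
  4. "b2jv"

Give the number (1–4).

2

Key "bv" = 62 76 is 2 bytes ≤ B = 6; zero-pad to 6 bytes: K' = 62 76 00 00 00 00.
K' ⊕ ipad = 54 40 36 36 36 36; K' ⊕ opad = 3e 2a 5c 5c 5c 5c.
m1: inner = H(54 40 36 36 36 36 76 6a 6e 73) = 03 2d; tag = H(3e 2a 5c 5c 5c 5c 03 2d) = 0208
m2: inner = H(54 40 36 36 36 36 94 11 d0 ea) = 03 cb; tag = H(3e 2a 5c 5c 5c 5c 03 cb) = 02a6 ← matches
m3: inner = H(54 40 36 36 36 36 49 dc c0 7b) = 03 cc; tag = H(3e 2a 5c 5c 5c 5c 03 cc) = 02a7
m4: inner = H(54 40 36 36 36 36 62 32 6a 76) = 02 e0; tag = H(3e 2a 5c 5c 5c 5c 02 e0) = 02ba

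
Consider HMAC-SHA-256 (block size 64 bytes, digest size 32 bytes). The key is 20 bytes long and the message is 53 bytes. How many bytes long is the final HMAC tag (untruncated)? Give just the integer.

32

The tag is one SHA-256 digest: 32 bytes.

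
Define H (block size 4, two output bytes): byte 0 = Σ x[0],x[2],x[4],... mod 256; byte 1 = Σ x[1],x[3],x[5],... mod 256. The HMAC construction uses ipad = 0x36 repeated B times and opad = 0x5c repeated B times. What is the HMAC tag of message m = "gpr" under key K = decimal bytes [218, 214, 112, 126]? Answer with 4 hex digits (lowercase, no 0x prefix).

bd44

Key decimal bytes [218, 214, 112, 126] = da d6 70 7e is exactly B = 4 bytes: K' = da d6 70 7e.
K' ⊕ ipad = ec e0 46 48.  K' ⊕ opad = 86 8a 2c 22.
Inner input = (K'⊕ipad) ∥ m = ec e0 46 48 ∥ 67 70 72.
Inner hash: even-index sum = 523 mod 256 = 11; odd-index sum = 408 mod 256 = 152 → 0b 98.
Outer input = (K'⊕opad) ∥ inner = 86 8a 2c 22 ∥ 0b 98.
Outer hash (tag): even-index sum = 189 mod 256 = 189; odd-index sum = 324 mod 256 = 68 → bd 44.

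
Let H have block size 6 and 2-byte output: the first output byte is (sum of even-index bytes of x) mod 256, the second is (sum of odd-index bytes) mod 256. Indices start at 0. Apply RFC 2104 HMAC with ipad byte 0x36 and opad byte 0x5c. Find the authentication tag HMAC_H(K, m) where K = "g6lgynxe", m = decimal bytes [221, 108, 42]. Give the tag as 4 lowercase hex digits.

Key "g6lgynxe" = 67 36 6c 67 79 6e 78 65 is 8 bytes > B = 6, so hash it first: H(key) = c4 70, then zero-pad to 6 bytes: K' = c4 70 00 00 00 00.
K' ⊕ ipad = f2 46 36 36 36 36.  K' ⊕ opad = 98 2c 5c 5c 5c 5c.
Inner input = (K'⊕ipad) ∥ m = f2 46 36 36 36 36 ∥ dd 6c 2a.
Inner hash: even-index sum = 613 mod 256 = 101; odd-index sum = 286 mod 256 = 30 → 65 1e.
Outer input = (K'⊕opad) ∥ inner = 98 2c 5c 5c 5c 5c ∥ 65 1e.
Outer hash (tag): even-index sum = 437 mod 256 = 181; odd-index sum = 258 mod 256 = 2 → b5 02.

b502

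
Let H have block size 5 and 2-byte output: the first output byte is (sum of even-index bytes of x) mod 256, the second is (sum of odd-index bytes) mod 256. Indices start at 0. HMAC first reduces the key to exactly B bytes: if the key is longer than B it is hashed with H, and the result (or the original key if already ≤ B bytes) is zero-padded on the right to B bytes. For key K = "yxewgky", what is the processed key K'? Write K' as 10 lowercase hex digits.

|K| = 7 > B = 5, so first hash the key.
H(K): even-index sum = 446 mod 256 = 190; odd-index sum = 346 mod 256 = 90 → be 5a.
Zero-pad H(K) = be 5a to 5 bytes: K' = be 5a 00 00 00.

be5a000000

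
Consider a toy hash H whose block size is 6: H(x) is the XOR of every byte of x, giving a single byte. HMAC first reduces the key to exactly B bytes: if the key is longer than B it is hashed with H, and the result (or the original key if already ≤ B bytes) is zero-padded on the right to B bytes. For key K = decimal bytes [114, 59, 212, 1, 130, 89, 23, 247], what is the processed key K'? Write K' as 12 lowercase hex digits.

|K| = 8 > B = 6, so first hash the key.
H(K): XOR 72⊕3b⊕d4⊕01⊕82⊕59⊕17⊕f7 = a7.
Zero-pad H(K) = a7 to 6 bytes: K' = a7 00 00 00 00 00.

a70000000000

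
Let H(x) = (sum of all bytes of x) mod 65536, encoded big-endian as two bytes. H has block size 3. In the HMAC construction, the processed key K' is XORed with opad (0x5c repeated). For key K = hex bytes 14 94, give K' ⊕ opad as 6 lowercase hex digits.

48c85c

Key hex bytes 14 94 is 2 bytes ≤ B = 3; zero-pad to 3 bytes: K' = 14 94 00.
XOR each byte with 0x5c: 14⊕5c=48, 94⊕5c=c8, 00⊕5c=5c.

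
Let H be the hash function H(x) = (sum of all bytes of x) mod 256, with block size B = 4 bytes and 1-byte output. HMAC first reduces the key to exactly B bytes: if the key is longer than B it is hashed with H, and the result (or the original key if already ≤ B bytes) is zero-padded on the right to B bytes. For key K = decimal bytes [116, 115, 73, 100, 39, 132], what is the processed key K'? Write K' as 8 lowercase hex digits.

|K| = 6 > B = 4, so first hash the key.
H(K): sum = 116+115+73+100+39+132 = 575; mod 256 = 63 → 3f.
Zero-pad H(K) = 3f to 4 bytes: K' = 3f 00 00 00.

3f000000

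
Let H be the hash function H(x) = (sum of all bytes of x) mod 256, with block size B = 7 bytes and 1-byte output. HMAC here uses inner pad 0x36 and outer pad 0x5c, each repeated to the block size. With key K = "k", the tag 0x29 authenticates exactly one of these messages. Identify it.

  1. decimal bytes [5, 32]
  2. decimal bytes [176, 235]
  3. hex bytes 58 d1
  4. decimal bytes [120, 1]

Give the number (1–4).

Key "k" = 6b is 1 byte ≤ B = 7; zero-pad to 7 bytes: K' = 6b 00 00 00 00 00 00.
K' ⊕ ipad = 5d 36 36 36 36 36 36; K' ⊕ opad = 37 5c 5c 5c 5c 5c 5c.
m1: inner = H(5d 36 36 36 36 36 36 05 20) = c6; tag = H(37 5c 5c 5c 5c 5c 5c c6) = 25
m2: inner = H(5d 36 36 36 36 36 36 b0 eb) = 3c; tag = H(37 5c 5c 5c 5c 5c 5c 3c) = 9b
m3: inner = H(5d 36 36 36 36 36 36 58 d1) = ca; tag = H(37 5c 5c 5c 5c 5c 5c ca) = 29 ← matches
m4: inner = H(5d 36 36 36 36 36 36 78 01) = 1a; tag = H(37 5c 5c 5c 5c 5c 5c 1a) = 79

3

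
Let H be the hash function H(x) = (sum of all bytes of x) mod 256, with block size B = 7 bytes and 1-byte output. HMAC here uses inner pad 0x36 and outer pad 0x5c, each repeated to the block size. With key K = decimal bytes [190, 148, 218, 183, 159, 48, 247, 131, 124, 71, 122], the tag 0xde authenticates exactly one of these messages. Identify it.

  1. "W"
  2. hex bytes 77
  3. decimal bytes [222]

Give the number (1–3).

Key decimal bytes [190, 148, 218, 183, 159, 48, 247, 131, 124, 71, 122] = be 94 da b7 9f 30 f7 83 7c 47 7a is 11 bytes > B = 7, so hash it first: H(key) = 69, then zero-pad to 7 bytes: K' = 69 00 00 00 00 00 00.
K' ⊕ ipad = 5f 36 36 36 36 36 36; K' ⊕ opad = 35 5c 5c 5c 5c 5c 5c.
m1: inner = H(5f 36 36 36 36 36 36 57) = fa; tag = H(35 5c 5c 5c 5c 5c 5c fa) = 57
m2: inner = H(5f 36 36 36 36 36 36 77) = 1a; tag = H(35 5c 5c 5c 5c 5c 5c 1a) = 77
m3: inner = H(5f 36 36 36 36 36 36 de) = 81; tag = H(35 5c 5c 5c 5c 5c 5c 81) = de ← matches

3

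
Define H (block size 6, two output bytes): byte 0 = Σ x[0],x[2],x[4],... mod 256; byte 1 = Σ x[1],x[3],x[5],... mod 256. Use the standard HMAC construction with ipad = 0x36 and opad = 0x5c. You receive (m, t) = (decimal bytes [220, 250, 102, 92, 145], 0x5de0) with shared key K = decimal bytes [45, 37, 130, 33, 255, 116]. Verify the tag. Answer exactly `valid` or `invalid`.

Key decimal bytes [45, 37, 130, 33, 255, 116] = 2d 25 82 21 ff 74 is exactly B = 6 bytes: K' = 2d 25 82 21 ff 74.
K' ⊕ ipad = 1b 13 b4 17 c9 42; K' ⊕ opad = 71 79 de 7d a3 28.
Inner hash: even-index sum = 875 mod 256 = 107; odd-index sum = 450 mod 256 = 194 → 6b c2.
Outer hash (recomputed tag): even-index sum = 605 mod 256 = 93; odd-index sum = 480 mod 256 = 224 → 5d e0.
Recomputed tag = 5de0; claimed = 5de0 → match.

valid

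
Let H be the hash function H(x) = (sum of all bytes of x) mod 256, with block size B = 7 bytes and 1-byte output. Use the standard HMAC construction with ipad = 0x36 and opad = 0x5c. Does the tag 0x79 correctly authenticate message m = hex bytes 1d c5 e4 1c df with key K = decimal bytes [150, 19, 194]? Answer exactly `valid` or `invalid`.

valid

Key decimal bytes [150, 19, 194] = 96 13 c2 is 3 bytes ≤ B = 7; zero-pad to 7 bytes: K' = 96 13 c2 00 00 00 00.
K' ⊕ ipad = a0 25 f4 36 36 36 36; K' ⊕ opad = ca 4f 9e 5c 5c 5c 5c.
Inner hash: sum = 160+37+244+54+54+54+54+29+197+228+28+223 = 1362; mod 256 = 82 → 52.
Outer hash (recomputed tag): sum = 202+79+158+92+92+92+92+82 = 889; mod 256 = 121 → 79.
Recomputed tag = 79; claimed = 79 → match.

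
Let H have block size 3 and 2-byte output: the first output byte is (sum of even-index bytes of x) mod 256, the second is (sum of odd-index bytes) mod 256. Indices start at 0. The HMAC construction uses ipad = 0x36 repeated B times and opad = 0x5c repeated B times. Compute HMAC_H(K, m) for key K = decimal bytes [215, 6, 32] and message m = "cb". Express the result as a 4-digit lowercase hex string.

9ab3

Key decimal bytes [215, 6, 32] = d7 06 20 is exactly B = 3 bytes: K' = d7 06 20.
K' ⊕ ipad = e1 30 16.  K' ⊕ opad = 8b 5a 7c.
Inner input = (K'⊕ipad) ∥ m = e1 30 16 ∥ 63 62.
Inner hash: even-index sum = 345 mod 256 = 89; odd-index sum = 147 mod 256 = 147 → 59 93.
Outer input = (K'⊕opad) ∥ inner = 8b 5a 7c ∥ 59 93.
Outer hash (tag): even-index sum = 410 mod 256 = 154; odd-index sum = 179 mod 256 = 179 → 9a b3.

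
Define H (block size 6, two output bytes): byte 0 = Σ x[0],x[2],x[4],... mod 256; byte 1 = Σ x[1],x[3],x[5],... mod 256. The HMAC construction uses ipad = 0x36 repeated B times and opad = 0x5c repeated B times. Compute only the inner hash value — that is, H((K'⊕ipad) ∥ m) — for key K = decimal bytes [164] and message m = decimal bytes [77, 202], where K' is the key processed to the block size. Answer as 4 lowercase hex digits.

Key decimal bytes [164] = a4 is 1 byte ≤ B = 6; zero-pad to 6 bytes: K' = a4 00 00 00 00 00.
K' ⊕ ipad = 92 36 36 36 36 36.
Inner input = 92 36 36 36 36 36 ∥ 4d ca.
Inner hash: even-index sum = 331 mod 256 = 75; odd-index sum = 364 mod 256 = 108 → 4b 6c.

4b6c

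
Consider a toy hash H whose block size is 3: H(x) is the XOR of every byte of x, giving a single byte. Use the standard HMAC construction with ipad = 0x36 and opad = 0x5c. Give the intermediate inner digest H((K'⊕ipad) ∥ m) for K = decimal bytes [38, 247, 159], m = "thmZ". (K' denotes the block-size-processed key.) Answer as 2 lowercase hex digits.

Key decimal bytes [38, 247, 159] = 26 f7 9f is exactly B = 3 bytes: K' = 26 f7 9f.
K' ⊕ ipad = 10 c1 a9.
Inner input = 10 c1 a9 ∥ 74 68 6d 5a.
Inner hash: XOR 10⊕c1⊕a9⊕74⊕68⊕6d⊕5a = 53.

53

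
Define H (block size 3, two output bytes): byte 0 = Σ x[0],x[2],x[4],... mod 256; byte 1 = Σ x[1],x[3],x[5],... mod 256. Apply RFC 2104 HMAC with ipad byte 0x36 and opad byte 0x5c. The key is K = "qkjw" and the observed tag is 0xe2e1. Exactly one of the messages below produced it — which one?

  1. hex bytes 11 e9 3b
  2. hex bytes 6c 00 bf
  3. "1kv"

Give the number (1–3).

Key "qkjw" = 71 6b 6a 77 is 4 bytes > B = 3, so hash it first: H(key) = db e2, then zero-pad to 3 bytes: K' = db e2 00.
K' ⊕ ipad = ed d4 36; K' ⊕ opad = 87 be 5c.
m1: inner = H(ed d4 36 11 e9 3b) = 0c 20; tag = H(87 be 5c 0c 20) = 03ca
m2: inner = H(ed d4 36 6c 00 bf) = 23 ff; tag = H(87 be 5c 23 ff) = e2e1 ← matches
m3: inner = H(ed d4 36 31 6b 76) = 8e 7b; tag = H(87 be 5c 8e 7b) = 5e4c

2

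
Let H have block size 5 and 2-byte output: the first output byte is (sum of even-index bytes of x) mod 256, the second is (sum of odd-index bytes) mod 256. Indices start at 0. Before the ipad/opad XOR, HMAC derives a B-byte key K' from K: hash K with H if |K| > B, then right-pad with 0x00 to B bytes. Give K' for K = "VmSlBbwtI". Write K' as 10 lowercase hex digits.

|K| = 9 > B = 5, so first hash the key.
H(K): even-index sum = 427 mod 256 = 171; odd-index sum = 431 mod 256 = 175 → ab af.
Zero-pad H(K) = ab af to 5 bytes: K' = ab af 00 00 00.

abaf000000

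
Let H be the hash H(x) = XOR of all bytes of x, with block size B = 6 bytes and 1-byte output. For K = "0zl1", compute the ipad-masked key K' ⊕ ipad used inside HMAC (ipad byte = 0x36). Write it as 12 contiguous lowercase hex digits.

Key "0zl1" = 30 7a 6c 31 is 4 bytes ≤ B = 6; zero-pad to 6 bytes: K' = 30 7a 6c 31 00 00.
XOR each byte with 0x36: 30⊕36=06, 7a⊕36=4c, 6c⊕36=5a, 31⊕36=07, 00⊕36=36, 00⊕36=36.

064c5a073636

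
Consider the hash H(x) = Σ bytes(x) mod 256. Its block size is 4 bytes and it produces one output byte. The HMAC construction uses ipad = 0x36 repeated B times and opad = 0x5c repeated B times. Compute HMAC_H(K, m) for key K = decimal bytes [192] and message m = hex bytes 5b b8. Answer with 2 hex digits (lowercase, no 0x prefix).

5b

Key decimal bytes [192] = c0 is 1 byte ≤ B = 4; zero-pad to 4 bytes: K' = c0 00 00 00.
K' ⊕ ipad = f6 36 36 36.  K' ⊕ opad = 9c 5c 5c 5c.
Inner input = (K'⊕ipad) ∥ m = f6 36 36 36 ∥ 5b b8.
Inner hash: sum = 246+54+54+54+91+184 = 683; mod 256 = 171 → ab.
Outer input = (K'⊕opad) ∥ inner = 9c 5c 5c 5c ∥ ab.
Outer hash (tag): sum = 156+92+92+92+171 = 603; mod 256 = 91 → 5b.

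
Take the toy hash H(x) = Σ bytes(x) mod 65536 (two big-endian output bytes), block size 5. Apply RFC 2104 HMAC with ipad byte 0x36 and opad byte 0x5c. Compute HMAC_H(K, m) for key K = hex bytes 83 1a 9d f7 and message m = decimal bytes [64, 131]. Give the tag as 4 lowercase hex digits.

0336

Key hex bytes 83 1a 9d f7 is 4 bytes ≤ B = 5; zero-pad to 5 bytes: K' = 83 1a 9d f7 00.
K' ⊕ ipad = b5 2c ab c1 36.  K' ⊕ opad = df 46 c1 ab 5c.
Inner input = (K'⊕ipad) ∥ m = b5 2c ab c1 36 ∥ 40 83.
Inner hash: sum = 181+44+171+193+54+64+131 = 838 → 03 46.
Outer input = (K'⊕opad) ∥ inner = df 46 c1 ab 5c ∥ 03 46.
Outer hash (tag): sum = 223+70+193+171+92+3+70 = 822 → 03 36.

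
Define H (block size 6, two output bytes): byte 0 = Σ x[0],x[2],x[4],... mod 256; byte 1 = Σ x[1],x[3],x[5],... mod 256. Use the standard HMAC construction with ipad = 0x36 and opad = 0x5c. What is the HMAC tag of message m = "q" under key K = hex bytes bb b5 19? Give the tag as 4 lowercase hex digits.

Key hex bytes bb b5 19 is 3 bytes ≤ B = 6; zero-pad to 6 bytes: K' = bb b5 19 00 00 00.
K' ⊕ ipad = 8d 83 2f 36 36 36.  K' ⊕ opad = e7 e9 45 5c 5c 5c.
Inner input = (K'⊕ipad) ∥ m = 8d 83 2f 36 36 36 ∥ 71.
Inner hash: even-index sum = 355 mod 256 = 99; odd-index sum = 239 mod 256 = 239 → 63 ef.
Outer input = (K'⊕opad) ∥ inner = e7 e9 45 5c 5c 5c ∥ 63 ef.
Outer hash (tag): even-index sum = 491 mod 256 = 235; odd-index sum = 656 mod 256 = 144 → eb 90.

eb90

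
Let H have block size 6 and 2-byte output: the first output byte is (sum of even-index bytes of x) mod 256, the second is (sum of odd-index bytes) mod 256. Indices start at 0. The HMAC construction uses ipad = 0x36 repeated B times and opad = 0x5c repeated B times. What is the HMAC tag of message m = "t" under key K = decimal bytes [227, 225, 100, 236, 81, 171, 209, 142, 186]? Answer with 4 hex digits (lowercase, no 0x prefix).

Key decimal bytes [227, 225, 100, 236, 81, 171, 209, 142, 186] = e3 e1 64 ec 51 ab d1 8e ba is 9 bytes > B = 6, so hash it first: H(key) = 23 06, then zero-pad to 6 bytes: K' = 23 06 00 00 00 00.
K' ⊕ ipad = 15 30 36 36 36 36.  K' ⊕ opad = 7f 5a 5c 5c 5c 5c.
Inner input = (K'⊕ipad) ∥ m = 15 30 36 36 36 36 ∥ 74.
Inner hash: even-index sum = 245 mod 256 = 245; odd-index sum = 156 mod 256 = 156 → f5 9c.
Outer input = (K'⊕opad) ∥ inner = 7f 5a 5c 5c 5c 5c ∥ f5 9c.
Outer hash (tag): even-index sum = 556 mod 256 = 44; odd-index sum = 430 mod 256 = 174 → 2c ae.

2cae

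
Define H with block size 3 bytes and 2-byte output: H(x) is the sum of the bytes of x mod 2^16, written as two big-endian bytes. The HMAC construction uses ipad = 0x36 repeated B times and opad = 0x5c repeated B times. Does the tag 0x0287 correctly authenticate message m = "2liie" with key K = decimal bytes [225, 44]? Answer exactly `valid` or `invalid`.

Key decimal bytes [225, 44] = e1 2c is 2 bytes ≤ B = 3; zero-pad to 3 bytes: K' = e1 2c 00.
K' ⊕ ipad = d7 1a 36; K' ⊕ opad = bd 70 5c.
Inner hash: sum = 215+26+54+50+108+105+105+101 = 764 → 02 fc.
Outer hash (recomputed tag): sum = 189+112+92+2+252 = 647 → 02 87.
Recomputed tag = 0287; claimed = 0287 → match.

valid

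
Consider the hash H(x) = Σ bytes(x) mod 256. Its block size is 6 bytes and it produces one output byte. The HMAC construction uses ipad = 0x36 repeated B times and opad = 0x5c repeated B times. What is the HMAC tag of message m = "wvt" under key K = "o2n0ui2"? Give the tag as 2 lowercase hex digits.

Key "o2n0ui2" = 6f 32 6e 30 75 69 32 is 7 bytes > B = 6, so hash it first: H(key) = 4f, then zero-pad to 6 bytes: K' = 4f 00 00 00 00 00.
K' ⊕ ipad = 79 36 36 36 36 36.  K' ⊕ opad = 13 5c 5c 5c 5c 5c.
Inner input = (K'⊕ipad) ∥ m = 79 36 36 36 36 36 ∥ 77 76 74.
Inner hash: sum = 121+54+54+54+54+54+119+118+116 = 744; mod 256 = 232 → e8.
Outer input = (K'⊕opad) ∥ inner = 13 5c 5c 5c 5c 5c ∥ e8.
Outer hash (tag): sum = 19+92+92+92+92+92+232 = 711; mod 256 = 199 → c7.

c7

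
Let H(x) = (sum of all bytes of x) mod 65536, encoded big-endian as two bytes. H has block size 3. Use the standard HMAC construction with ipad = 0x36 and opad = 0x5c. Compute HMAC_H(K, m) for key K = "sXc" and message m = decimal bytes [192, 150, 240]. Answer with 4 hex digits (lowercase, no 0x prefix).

Key "sXc" = 73 58 63 is exactly B = 3 bytes: K' = 73 58 63.
K' ⊕ ipad = 45 6e 55.  K' ⊕ opad = 2f 04 3f.
Inner input = (K'⊕ipad) ∥ m = 45 6e 55 ∥ c0 96 f0.
Inner hash: sum = 69+110+85+192+150+240 = 846 → 03 4e.
Outer input = (K'⊕opad) ∥ inner = 2f 04 3f ∥ 03 4e.
Outer hash (tag): sum = 47+4+63+3+78 = 195 → 00 c3.

00c3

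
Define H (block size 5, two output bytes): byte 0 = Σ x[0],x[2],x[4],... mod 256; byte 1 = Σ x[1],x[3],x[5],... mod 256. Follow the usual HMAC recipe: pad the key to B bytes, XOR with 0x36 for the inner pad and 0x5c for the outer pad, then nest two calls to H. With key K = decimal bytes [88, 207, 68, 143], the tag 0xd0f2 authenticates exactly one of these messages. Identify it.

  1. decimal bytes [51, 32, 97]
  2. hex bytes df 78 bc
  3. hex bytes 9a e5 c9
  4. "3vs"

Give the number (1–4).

4

Key decimal bytes [88, 207, 68, 143] = 58 cf 44 8f is 4 bytes ≤ B = 5; zero-pad to 5 bytes: K' = 58 cf 44 8f 00.
K' ⊕ ipad = 6e f9 72 b9 36; K' ⊕ opad = 04 93 18 d3 5c.
m1: inner = H(6e f9 72 b9 36 33 20 61) = 36 46; tag = H(04 93 18 d3 5c 36 46) = be9c
m2: inner = H(6e f9 72 b9 36 df 78 bc) = 8e 4d; tag = H(04 93 18 d3 5c 8e 4d) = c5f4
m3: inner = H(6e f9 72 b9 36 9a e5 c9) = fb 15; tag = H(04 93 18 d3 5c fb 15) = 8d61
m4: inner = H(6e f9 72 b9 36 33 76 73) = 8c 58; tag = H(04 93 18 d3 5c 8c 58) = d0f2 ← matches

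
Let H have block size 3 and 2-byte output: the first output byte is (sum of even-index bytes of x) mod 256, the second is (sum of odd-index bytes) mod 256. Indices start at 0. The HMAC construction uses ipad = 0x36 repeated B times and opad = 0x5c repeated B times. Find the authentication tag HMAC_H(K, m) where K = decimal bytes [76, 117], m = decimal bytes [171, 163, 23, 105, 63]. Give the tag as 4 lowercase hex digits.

Key decimal bytes [76, 117] = 4c 75 is 2 bytes ≤ B = 3; zero-pad to 3 bytes: K' = 4c 75 00.
K' ⊕ ipad = 7a 43 36.  K' ⊕ opad = 10 29 5c.
Inner input = (K'⊕ipad) ∥ m = 7a 43 36 ∥ ab a3 17 69 3f.
Inner hash: even-index sum = 444 mod 256 = 188; odd-index sum = 324 mod 256 = 68 → bc 44.
Outer input = (K'⊕opad) ∥ inner = 10 29 5c ∥ bc 44.
Outer hash (tag): even-index sum = 176 mod 256 = 176; odd-index sum = 229 mod 256 = 229 → b0 e5.

b0e5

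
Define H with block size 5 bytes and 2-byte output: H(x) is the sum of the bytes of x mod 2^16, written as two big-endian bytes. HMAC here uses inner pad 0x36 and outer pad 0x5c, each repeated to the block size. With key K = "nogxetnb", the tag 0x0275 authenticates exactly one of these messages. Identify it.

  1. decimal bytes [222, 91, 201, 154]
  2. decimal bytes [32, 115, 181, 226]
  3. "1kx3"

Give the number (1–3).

1

Key "nogxetnb" = 6e 6f 67 78 65 74 6e 62 is 8 bytes > B = 5, so hash it first: H(key) = 03 65, then zero-pad to 5 bytes: K' = 03 65 00 00 00.
K' ⊕ ipad = 35 53 36 36 36; K' ⊕ opad = 5f 39 5c 5c 5c.
m1: inner = H(35 53 36 36 36 de 5b c9 9a) = 03 c6; tag = H(5f 39 5c 5c 5c 03 c6) = 0275 ← matches
m2: inner = H(35 53 36 36 36 20 73 b5 e2) = 03 54; tag = H(5f 39 5c 5c 5c 03 54) = 0203
m3: inner = H(35 53 36 36 36 31 6b 78 33) = 02 71; tag = H(5f 39 5c 5c 5c 02 71) = 021f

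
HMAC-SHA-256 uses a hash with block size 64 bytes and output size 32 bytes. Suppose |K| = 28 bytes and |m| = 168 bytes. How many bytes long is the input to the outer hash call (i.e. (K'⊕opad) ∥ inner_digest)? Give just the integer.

Key is 28 ≤ 64 bytes, zero-padded: |K'| = 64.
Outer input = (K'⊕opad) ∥ H(inner) → 64 + 32 = 96 bytes.

96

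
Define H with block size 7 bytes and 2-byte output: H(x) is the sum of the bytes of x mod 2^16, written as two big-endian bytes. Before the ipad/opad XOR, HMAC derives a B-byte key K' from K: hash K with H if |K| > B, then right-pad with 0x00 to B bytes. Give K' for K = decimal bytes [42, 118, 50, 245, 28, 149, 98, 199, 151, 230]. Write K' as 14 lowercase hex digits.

|K| = 10 > B = 7, so first hash the key.
H(K): sum = 42+118+50+245+28+149+98+199+151+230 = 1310 → 05 1e.
Zero-pad H(K) = 05 1e to 7 bytes: K' = 05 1e 00 00 00 00 00.

051e0000000000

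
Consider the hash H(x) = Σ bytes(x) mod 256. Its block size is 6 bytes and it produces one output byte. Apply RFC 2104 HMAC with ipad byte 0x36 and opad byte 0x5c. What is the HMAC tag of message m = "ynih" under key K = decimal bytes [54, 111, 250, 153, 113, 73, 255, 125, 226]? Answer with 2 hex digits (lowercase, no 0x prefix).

04

Key decimal bytes [54, 111, 250, 153, 113, 73, 255, 125, 226] = 36 6f fa 99 71 49 ff 7d e2 is 9 bytes > B = 6, so hash it first: H(key) = 50, then zero-pad to 6 bytes: K' = 50 00 00 00 00 00.
K' ⊕ ipad = 66 36 36 36 36 36.  K' ⊕ opad = 0c 5c 5c 5c 5c 5c.
Inner input = (K'⊕ipad) ∥ m = 66 36 36 36 36 36 ∥ 79 6e 69 68.
Inner hash: sum = 102+54+54+54+54+54+121+110+105+104 = 812; mod 256 = 44 → 2c.
Outer input = (K'⊕opad) ∥ inner = 0c 5c 5c 5c 5c 5c ∥ 2c.
Outer hash (tag): sum = 12+92+92+92+92+92+44 = 516; mod 256 = 4 → 04.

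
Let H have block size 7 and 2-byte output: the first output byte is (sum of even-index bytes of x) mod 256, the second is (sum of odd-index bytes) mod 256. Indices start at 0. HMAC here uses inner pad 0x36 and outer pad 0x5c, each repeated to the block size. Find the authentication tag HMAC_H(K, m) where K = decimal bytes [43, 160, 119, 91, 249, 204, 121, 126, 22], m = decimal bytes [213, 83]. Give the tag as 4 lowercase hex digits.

Key decimal bytes [43, 160, 119, 91, 249, 204, 121, 126, 22] = 2b a0 77 5b f9 cc 79 7e 16 is 9 bytes > B = 7, so hash it first: H(key) = 2a 45, then zero-pad to 7 bytes: K' = 2a 45 00 00 00 00 00.
K' ⊕ ipad = 1c 73 36 36 36 36 36.  K' ⊕ opad = 76 19 5c 5c 5c 5c 5c.
Inner input = (K'⊕ipad) ∥ m = 1c 73 36 36 36 36 36 ∥ d5 53.
Inner hash: even-index sum = 273 mod 256 = 17; odd-index sum = 436 mod 256 = 180 → 11 b4.
Outer input = (K'⊕opad) ∥ inner = 76 19 5c 5c 5c 5c 5c ∥ 11 b4.
Outer hash (tag): even-index sum = 574 mod 256 = 62; odd-index sum = 226 mod 256 = 226 → 3e e2.

3ee2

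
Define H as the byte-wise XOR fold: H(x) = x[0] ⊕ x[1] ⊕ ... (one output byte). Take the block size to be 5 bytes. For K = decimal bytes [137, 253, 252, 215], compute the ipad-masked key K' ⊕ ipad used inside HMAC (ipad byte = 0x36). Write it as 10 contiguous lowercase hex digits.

bfcbcae136

Key decimal bytes [137, 253, 252, 215] = 89 fd fc d7 is 4 bytes ≤ B = 5; zero-pad to 5 bytes: K' = 89 fd fc d7 00.
XOR each byte with 0x36: 89⊕36=bf, fd⊕36=cb, fc⊕36=ca, d7⊕36=e1, 00⊕36=36.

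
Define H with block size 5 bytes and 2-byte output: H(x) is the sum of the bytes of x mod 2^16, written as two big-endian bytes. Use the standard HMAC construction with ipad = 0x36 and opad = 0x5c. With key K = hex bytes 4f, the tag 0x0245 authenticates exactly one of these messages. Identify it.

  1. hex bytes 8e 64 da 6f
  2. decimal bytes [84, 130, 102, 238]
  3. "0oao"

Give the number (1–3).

Key hex bytes 4f is 1 byte ≤ B = 5; zero-pad to 5 bytes: K' = 4f 00 00 00 00.
K' ⊕ ipad = 79 36 36 36 36; K' ⊕ opad = 13 5c 5c 5c 5c.
m1: inner = H(79 36 36 36 36 8e 64 da 6f) = 03 8c; tag = H(13 5c 5c 5c 5c 03 8c) = 0212
m2: inner = H(79 36 36 36 36 54 82 66 ee) = 03 7b; tag = H(13 5c 5c 5c 5c 03 7b) = 0201
m3: inner = H(79 36 36 36 36 30 6f 61 6f) = 02 c0; tag = H(13 5c 5c 5c 5c 02 c0) = 0245 ← matches

3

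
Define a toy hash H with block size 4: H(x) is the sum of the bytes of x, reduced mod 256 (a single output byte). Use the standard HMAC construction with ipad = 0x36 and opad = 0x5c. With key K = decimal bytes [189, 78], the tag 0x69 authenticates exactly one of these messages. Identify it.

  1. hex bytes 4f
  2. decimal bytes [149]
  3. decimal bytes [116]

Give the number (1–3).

Key decimal bytes [189, 78] = bd 4e is 2 bytes ≤ B = 4; zero-pad to 4 bytes: K' = bd 4e 00 00.
K' ⊕ ipad = 8b 78 36 36; K' ⊕ opad = e1 12 5c 5c.
m1: inner = H(8b 78 36 36 4f) = be; tag = H(e1 12 5c 5c be) = 69 ← matches
m2: inner = H(8b 78 36 36 95) = 04; tag = H(e1 12 5c 5c 04) = af
m3: inner = H(8b 78 36 36 74) = e3; tag = H(e1 12 5c 5c e3) = 8e

1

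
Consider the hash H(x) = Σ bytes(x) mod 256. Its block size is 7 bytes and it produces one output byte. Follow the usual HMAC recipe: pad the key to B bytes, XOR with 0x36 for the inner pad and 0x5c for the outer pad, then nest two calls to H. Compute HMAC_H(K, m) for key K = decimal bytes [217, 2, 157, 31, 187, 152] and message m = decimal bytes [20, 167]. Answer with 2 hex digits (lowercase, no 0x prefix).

11

Key decimal bytes [217, 2, 157, 31, 187, 152] = d9 02 9d 1f bb 98 is 6 bytes ≤ B = 7; zero-pad to 7 bytes: K' = d9 02 9d 1f bb 98 00.
K' ⊕ ipad = ef 34 ab 29 8d ae 36.  K' ⊕ opad = 85 5e c1 43 e7 c4 5c.
Inner input = (K'⊕ipad) ∥ m = ef 34 ab 29 8d ae 36 ∥ 14 a7.
Inner hash: sum = 239+52+171+41+141+174+54+20+167 = 1059; mod 256 = 35 → 23.
Outer input = (K'⊕opad) ∥ inner = 85 5e c1 43 e7 c4 5c ∥ 23.
Outer hash (tag): sum = 133+94+193+67+231+196+92+35 = 1041; mod 256 = 17 → 11.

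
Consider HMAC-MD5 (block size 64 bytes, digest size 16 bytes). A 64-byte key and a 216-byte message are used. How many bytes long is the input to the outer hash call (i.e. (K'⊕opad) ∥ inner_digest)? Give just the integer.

Key is 64 ≤ 64 bytes, zero-padded: |K'| = 64.
Outer input = (K'⊕opad) ∥ H(inner) → 64 + 16 = 80 bytes.

80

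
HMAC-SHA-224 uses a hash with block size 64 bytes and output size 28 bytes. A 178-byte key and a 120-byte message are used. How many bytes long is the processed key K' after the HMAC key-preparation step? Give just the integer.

Key is 178 > 64 bytes, so it is hashed to 28 bytes then zero-padded to 64: |K'| = 64.

64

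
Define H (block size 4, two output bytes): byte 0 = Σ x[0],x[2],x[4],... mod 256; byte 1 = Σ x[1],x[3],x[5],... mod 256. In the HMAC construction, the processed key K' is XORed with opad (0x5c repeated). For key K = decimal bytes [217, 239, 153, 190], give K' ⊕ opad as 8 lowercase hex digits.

85b3c5e2

Key decimal bytes [217, 239, 153, 190] = d9 ef 99 be is exactly B = 4 bytes: K' = d9 ef 99 be.
XOR each byte with 0x5c: d9⊕5c=85, ef⊕5c=b3, 99⊕5c=c5, be⊕5c=e2.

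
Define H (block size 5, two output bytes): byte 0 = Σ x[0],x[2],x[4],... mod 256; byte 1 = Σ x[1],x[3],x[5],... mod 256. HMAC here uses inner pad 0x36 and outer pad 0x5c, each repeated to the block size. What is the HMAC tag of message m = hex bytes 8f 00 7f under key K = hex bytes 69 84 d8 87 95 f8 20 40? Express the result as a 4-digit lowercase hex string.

Key hex bytes 69 84 d8 87 95 f8 20 40 is 8 bytes > B = 5, so hash it first: H(key) = f6 43, then zero-pad to 5 bytes: K' = f6 43 00 00 00.
K' ⊕ ipad = c0 75 36 36 36.  K' ⊕ opad = aa 1f 5c 5c 5c.
Inner input = (K'⊕ipad) ∥ m = c0 75 36 36 36 ∥ 8f 00 7f.
Inner hash: even-index sum = 300 mod 256 = 44; odd-index sum = 441 mod 256 = 185 → 2c b9.
Outer input = (K'⊕opad) ∥ inner = aa 1f 5c 5c 5c ∥ 2c b9.
Outer hash (tag): even-index sum = 539 mod 256 = 27; odd-index sum = 167 mod 256 = 167 → 1b a7.

1ba7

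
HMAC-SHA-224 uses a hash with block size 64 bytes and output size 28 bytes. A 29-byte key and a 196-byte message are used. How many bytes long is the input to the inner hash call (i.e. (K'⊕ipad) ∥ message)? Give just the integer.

Key is 29 ≤ 64 bytes, zero-padded: |K'| = 64.
Inner input = (K'⊕ipad) ∥ m → 64 + 196 = 260 bytes.

260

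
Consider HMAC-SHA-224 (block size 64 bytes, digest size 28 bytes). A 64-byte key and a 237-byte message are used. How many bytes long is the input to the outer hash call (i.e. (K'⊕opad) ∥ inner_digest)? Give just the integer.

Key is 64 ≤ 64 bytes, zero-padded: |K'| = 64.
Outer input = (K'⊕opad) ∥ H(inner) → 64 + 28 = 92 bytes.

92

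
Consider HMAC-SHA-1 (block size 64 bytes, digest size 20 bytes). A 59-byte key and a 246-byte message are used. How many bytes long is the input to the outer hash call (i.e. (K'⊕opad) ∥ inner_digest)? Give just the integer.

84

Key is 59 ≤ 64 bytes, zero-padded: |K'| = 64.
Outer input = (K'⊕opad) ∥ H(inner) → 64 + 20 = 84 bytes.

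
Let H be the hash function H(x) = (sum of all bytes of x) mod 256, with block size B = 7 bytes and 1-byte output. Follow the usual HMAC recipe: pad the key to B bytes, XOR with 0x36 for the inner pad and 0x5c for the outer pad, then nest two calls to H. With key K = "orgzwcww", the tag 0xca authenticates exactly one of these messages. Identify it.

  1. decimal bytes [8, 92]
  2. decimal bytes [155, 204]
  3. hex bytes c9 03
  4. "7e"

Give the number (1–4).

3

Key "orgzwcww" = 6f 72 67 7a 77 63 77 77 is 8 bytes > B = 7, so hash it first: H(key) = 8a, then zero-pad to 7 bytes: K' = 8a 00 00 00 00 00 00.
K' ⊕ ipad = bc 36 36 36 36 36 36; K' ⊕ opad = d6 5c 5c 5c 5c 5c 5c.
m1: inner = H(bc 36 36 36 36 36 36 08 5c) = 64; tag = H(d6 5c 5c 5c 5c 5c 5c 64) = 62
m2: inner = H(bc 36 36 36 36 36 36 9b cc) = 67; tag = H(d6 5c 5c 5c 5c 5c 5c 67) = 65
m3: inner = H(bc 36 36 36 36 36 36 c9 03) = cc; tag = H(d6 5c 5c 5c 5c 5c 5c cc) = ca ← matches
m4: inner = H(bc 36 36 36 36 36 36 37 65) = 9c; tag = H(d6 5c 5c 5c 5c 5c 5c 9c) = 9a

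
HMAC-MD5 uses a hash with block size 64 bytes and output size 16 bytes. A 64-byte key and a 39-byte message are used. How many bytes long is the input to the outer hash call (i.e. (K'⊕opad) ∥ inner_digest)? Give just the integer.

Key is 64 ≤ 64 bytes, zero-padded: |K'| = 64.
Outer input = (K'⊕opad) ∥ H(inner) → 64 + 16 = 80 bytes.

80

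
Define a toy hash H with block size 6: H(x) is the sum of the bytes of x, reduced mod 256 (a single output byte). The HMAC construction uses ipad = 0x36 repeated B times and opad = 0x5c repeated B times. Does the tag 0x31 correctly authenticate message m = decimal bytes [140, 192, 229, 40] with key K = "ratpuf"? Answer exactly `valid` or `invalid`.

Key "ratpuf" = 72 61 74 70 75 66 is exactly B = 6 bytes: K' = 72 61 74 70 75 66.
K' ⊕ ipad = 44 57 42 46 43 50; K' ⊕ opad = 2e 3d 28 2c 29 3a.
Inner hash: sum = 68+87+66+70+67+80+140+192+229+40 = 1039; mod 256 = 15 → 0f.
Outer hash (recomputed tag): sum = 46+61+40+44+41+58+15 = 305; mod 256 = 49 → 31.
Recomputed tag = 31; claimed = 31 → match.

valid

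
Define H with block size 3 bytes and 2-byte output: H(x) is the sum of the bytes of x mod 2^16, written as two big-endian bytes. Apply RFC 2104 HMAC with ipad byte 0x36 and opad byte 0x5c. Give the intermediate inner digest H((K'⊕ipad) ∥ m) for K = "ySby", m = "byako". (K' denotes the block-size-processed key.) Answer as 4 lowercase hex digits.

0314

Key "ySby" = 79 53 62 79 is 4 bytes > B = 3, so hash it first: H(key) = 01 a7, then zero-pad to 3 bytes: K' = 01 a7 00.
K' ⊕ ipad = 37 91 36.
Inner input = 37 91 36 ∥ 62 79 61 6b 6f.
Inner hash: sum = 55+145+54+98+121+97+107+111 = 788 → 03 14.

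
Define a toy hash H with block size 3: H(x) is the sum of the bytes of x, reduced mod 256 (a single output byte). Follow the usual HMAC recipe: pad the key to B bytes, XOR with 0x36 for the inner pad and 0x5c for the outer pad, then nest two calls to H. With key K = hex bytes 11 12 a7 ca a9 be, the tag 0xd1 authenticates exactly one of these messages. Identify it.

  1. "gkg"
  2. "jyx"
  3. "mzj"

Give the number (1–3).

Key hex bytes 11 12 a7 ca a9 be is 6 bytes > B = 3, so hash it first: H(key) = fb, then zero-pad to 3 bytes: K' = fb 00 00.
K' ⊕ ipad = cd 36 36; K' ⊕ opad = a7 5c 5c.
m1: inner = H(cd 36 36 67 6b 67) = 72; tag = H(a7 5c 5c 72) = d1 ← matches
m2: inner = H(cd 36 36 6a 79 78) = 94; tag = H(a7 5c 5c 94) = f3
m3: inner = H(cd 36 36 6d 7a 6a) = 8a; tag = H(a7 5c 5c 8a) = e9

1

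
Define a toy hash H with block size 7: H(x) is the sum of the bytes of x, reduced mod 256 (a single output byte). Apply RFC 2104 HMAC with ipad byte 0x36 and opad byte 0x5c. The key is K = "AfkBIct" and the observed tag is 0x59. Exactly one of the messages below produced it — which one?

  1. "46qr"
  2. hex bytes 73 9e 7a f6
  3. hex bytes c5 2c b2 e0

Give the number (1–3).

3

Key "AfkBIct" = 41 66 6b 42 49 63 74 is exactly B = 7 bytes: K' = 41 66 6b 42 49 63 74.
K' ⊕ ipad = 77 50 5d 74 7f 55 42; K' ⊕ opad = 1d 3a 37 1e 15 3f 28.
m1: inner = H(77 50 5d 74 7f 55 42 34 36 71 72) = fb; tag = H(1d 3a 37 1e 15 3f 28 fb) = 23
m2: inner = H(77 50 5d 74 7f 55 42 73 9e 7a f6) = 2f; tag = H(1d 3a 37 1e 15 3f 28 2f) = 57
m3: inner = H(77 50 5d 74 7f 55 42 c5 2c b2 e0) = 31; tag = H(1d 3a 37 1e 15 3f 28 31) = 59 ← matches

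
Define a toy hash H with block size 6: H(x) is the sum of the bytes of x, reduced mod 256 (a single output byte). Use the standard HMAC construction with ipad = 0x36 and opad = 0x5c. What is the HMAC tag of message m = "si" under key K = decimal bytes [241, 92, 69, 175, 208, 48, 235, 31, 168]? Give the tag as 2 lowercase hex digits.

2a

Key decimal bytes [241, 92, 69, 175, 208, 48, 235, 31, 168] = f1 5c 45 af d0 30 eb 1f a8 is 9 bytes > B = 6, so hash it first: H(key) = f3, then zero-pad to 6 bytes: K' = f3 00 00 00 00 00.
K' ⊕ ipad = c5 36 36 36 36 36.  K' ⊕ opad = af 5c 5c 5c 5c 5c.
Inner input = (K'⊕ipad) ∥ m = c5 36 36 36 36 36 ∥ 73 69.
Inner hash: sum = 197+54+54+54+54+54+115+105 = 687; mod 256 = 175 → af.
Outer input = (K'⊕opad) ∥ inner = af 5c 5c 5c 5c 5c ∥ af.
Outer hash (tag): sum = 175+92+92+92+92+92+175 = 810; mod 256 = 42 → 2a.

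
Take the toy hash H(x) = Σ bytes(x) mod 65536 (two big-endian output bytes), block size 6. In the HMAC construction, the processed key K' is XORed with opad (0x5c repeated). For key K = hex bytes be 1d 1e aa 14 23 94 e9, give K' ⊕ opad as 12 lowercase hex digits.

Key hex bytes be 1d 1e aa 14 23 94 e9 is 8 bytes > B = 6, so hash it first: H(key) = 03 57, then zero-pad to 6 bytes: K' = 03 57 00 00 00 00.
XOR each byte with 0x5c: 03⊕5c=5f, 57⊕5c=0b, 00⊕5c=5c, 00⊕5c=5c, 00⊕5c=5c, 00⊕5c=5c.

5f0b5c5c5c5c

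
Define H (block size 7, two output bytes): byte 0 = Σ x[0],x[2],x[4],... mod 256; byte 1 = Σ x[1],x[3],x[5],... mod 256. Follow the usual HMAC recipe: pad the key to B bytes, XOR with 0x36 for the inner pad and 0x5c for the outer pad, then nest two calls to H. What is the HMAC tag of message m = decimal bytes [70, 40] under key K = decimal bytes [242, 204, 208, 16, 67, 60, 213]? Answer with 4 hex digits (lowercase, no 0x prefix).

Key decimal bytes [242, 204, 208, 16, 67, 60, 213] = f2 cc d0 10 43 3c d5 is exactly B = 7 bytes: K' = f2 cc d0 10 43 3c d5.
K' ⊕ ipad = c4 fa e6 26 75 0a e3.  K' ⊕ opad = ae 90 8c 4c 1f 60 89.
Inner input = (K'⊕ipad) ∥ m = c4 fa e6 26 75 0a e3 ∥ 46 28.
Inner hash: even-index sum = 810 mod 256 = 42; odd-index sum = 368 mod 256 = 112 → 2a 70.
Outer input = (K'⊕opad) ∥ inner = ae 90 8c 4c 1f 60 89 ∥ 2a 70.
Outer hash (tag): even-index sum = 594 mod 256 = 82; odd-index sum = 358 mod 256 = 102 → 52 66.

5266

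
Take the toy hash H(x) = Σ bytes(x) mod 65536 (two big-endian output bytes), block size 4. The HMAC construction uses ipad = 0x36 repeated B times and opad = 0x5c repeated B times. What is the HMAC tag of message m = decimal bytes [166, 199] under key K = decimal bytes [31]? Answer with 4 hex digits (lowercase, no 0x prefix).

0191

Key decimal bytes [31] = 1f is 1 byte ≤ B = 4; zero-pad to 4 bytes: K' = 1f 00 00 00.
K' ⊕ ipad = 29 36 36 36.  K' ⊕ opad = 43 5c 5c 5c.
Inner input = (K'⊕ipad) ∥ m = 29 36 36 36 ∥ a6 c7.
Inner hash: sum = 41+54+54+54+166+199 = 568 → 02 38.
Outer input = (K'⊕opad) ∥ inner = 43 5c 5c 5c ∥ 02 38.
Outer hash (tag): sum = 67+92+92+92+2+56 = 401 → 01 91.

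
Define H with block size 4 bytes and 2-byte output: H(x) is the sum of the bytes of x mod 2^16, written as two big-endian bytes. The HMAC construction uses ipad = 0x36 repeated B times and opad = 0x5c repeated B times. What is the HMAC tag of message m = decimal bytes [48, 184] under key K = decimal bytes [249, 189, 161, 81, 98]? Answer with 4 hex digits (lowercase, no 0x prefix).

0233

Key decimal bytes [249, 189, 161, 81, 98] = f9 bd a1 51 62 is 5 bytes > B = 4, so hash it first: H(key) = 03 0a, then zero-pad to 4 bytes: K' = 03 0a 00 00.
K' ⊕ ipad = 35 3c 36 36.  K' ⊕ opad = 5f 56 5c 5c.
Inner input = (K'⊕ipad) ∥ m = 35 3c 36 36 ∥ 30 b8.
Inner hash: sum = 53+60+54+54+48+184 = 453 → 01 c5.
Outer input = (K'⊕opad) ∥ inner = 5f 56 5c 5c ∥ 01 c5.
Outer hash (tag): sum = 95+86+92+92+1+197 = 563 → 02 33.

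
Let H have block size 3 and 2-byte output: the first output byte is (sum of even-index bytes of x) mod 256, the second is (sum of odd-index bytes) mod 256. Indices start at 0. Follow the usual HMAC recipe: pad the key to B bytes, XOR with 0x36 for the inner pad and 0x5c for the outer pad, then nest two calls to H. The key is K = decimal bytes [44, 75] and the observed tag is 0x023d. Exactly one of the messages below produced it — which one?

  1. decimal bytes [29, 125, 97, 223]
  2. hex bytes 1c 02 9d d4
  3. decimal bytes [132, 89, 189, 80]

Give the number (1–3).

2

Key decimal bytes [44, 75] = 2c 4b is 2 bytes ≤ B = 3; zero-pad to 3 bytes: K' = 2c 4b 00.
K' ⊕ ipad = 1a 7d 36; K' ⊕ opad = 70 17 5c.
m1: inner = H(1a 7d 36 1d 7d 61 df) = ac fb; tag = H(70 17 5c ac fb) = c7c3
m2: inner = H(1a 7d 36 1c 02 9d d4) = 26 36; tag = H(70 17 5c 26 36) = 023d ← matches
m3: inner = H(1a 7d 36 84 59 bd 50) = f9 be; tag = H(70 17 5c f9 be) = 8a10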